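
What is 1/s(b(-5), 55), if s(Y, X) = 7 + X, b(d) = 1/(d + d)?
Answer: 1/62 ≈ 0.016129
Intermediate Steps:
b(d) = 1/(2*d)
1/s(b(-5), 55) = 1/(7 + 55) = 1/62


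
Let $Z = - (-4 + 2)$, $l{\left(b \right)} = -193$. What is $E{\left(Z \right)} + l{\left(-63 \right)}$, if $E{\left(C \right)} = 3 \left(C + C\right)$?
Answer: $-181$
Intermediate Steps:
$Z = 2$ ($Z = \left(-1\right) \left(-2\right) = 2$)
$E{\left(C \right)} = 6 C$ ($E{\left(C \right)} = 3 \cdot 2 C = 6 C$)
$E{\left(Z \right)} + l{\left(-63 \right)} = 6 \cdot 2 - 193 = 12 - 193 = -181$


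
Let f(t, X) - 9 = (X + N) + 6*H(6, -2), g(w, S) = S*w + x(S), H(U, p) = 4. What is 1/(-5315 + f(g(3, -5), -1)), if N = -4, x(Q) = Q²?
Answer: -1/5287 ≈ -0.00018914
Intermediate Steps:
g(w, S) = S² + S*w (g(w, S) = S*w + S² = S² + S*w)
f(t, X) = 29 + X (f(t, X) = 9 + ((X - 4) + 6*4) = 9 + ((-4 + X) + 24) = 9 + (20 + X) = 29 + X)
1/(-5315 + f(g(3, -5), -1)) = 1/(-5315 + (29 - 1)) = 1/(-5315 + 28) = 1/(-5287) = -1/5287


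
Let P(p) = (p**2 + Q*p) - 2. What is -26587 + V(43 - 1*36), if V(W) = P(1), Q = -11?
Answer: -26599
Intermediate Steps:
P(p) = -2 + p**2 - 11*p (P(p) = (p**2 - 11*p) - 2 = -2 + p**2 - 11*p)
V(W) = -12 (V(W) = -2 + 1**2 - 11*1 = -2 + 1 - 11 = -12)
-26587 + V(43 - 1*36) = -26587 - 12 = -26599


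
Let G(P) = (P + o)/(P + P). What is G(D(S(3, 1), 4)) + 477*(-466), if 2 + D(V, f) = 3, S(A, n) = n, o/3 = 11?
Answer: -222265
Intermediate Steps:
o = 33 (o = 3*11 = 33)
D(V, f) = 1 (D(V, f) = -2 + 3 = 1)
G(P) = (33 + P)/(2*P) (G(P) = (P + 33)/(P + P) = (33 + P)/((2*P)) = (33 + P)*(1/(2*P)) = (33 + P)/(2*P))
G(D(S(3, 1), 4)) + 477*(-466) = (½)*(33 + 1)/1 + 477*(-466) = (½)*1*34 - 222282 = 17 - 222282 = -222265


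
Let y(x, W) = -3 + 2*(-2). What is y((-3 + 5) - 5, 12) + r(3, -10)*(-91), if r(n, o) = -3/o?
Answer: -343/10 ≈ -34.300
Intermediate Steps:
y(x, W) = -7 (y(x, W) = -3 - 4 = -7)
y((-3 + 5) - 5, 12) + r(3, -10)*(-91) = -7 - 3/(-10)*(-91) = -7 - 3*(-⅒)*(-91) = -7 + (3/10)*(-91) = -7 - 273/10 = -343/10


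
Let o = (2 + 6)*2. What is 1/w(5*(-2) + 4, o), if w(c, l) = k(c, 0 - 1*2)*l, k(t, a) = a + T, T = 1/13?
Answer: -13/400 ≈ -0.032500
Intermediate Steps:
T = 1/13 ≈ 0.076923
k(t, a) = 1/13 + a (k(t, a) = a + 1/13 = 1/13 + a)
o = 16 (o = 8*2 = 16)
w(c, l) = -25*l/13 (w(c, l) = (1/13 + (0 - 1*2))*l = (1/13 + (0 - 2))*l = (1/13 - 2)*l = -25*l/13)
1/w(5*(-2) + 4, o) = 1/(-25/13*16) = 1/(-400/13) = -13/400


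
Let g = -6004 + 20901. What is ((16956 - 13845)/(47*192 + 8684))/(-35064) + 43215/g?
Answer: 8944240811171/3083248536288 ≈ 2.9009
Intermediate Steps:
g = 14897
((16956 - 13845)/(47*192 + 8684))/(-35064) + 43215/g = ((16956 - 13845)/(47*192 + 8684))/(-35064) + 43215/14897 = (3111/(9024 + 8684))*(-1/35064) + 43215*(1/14897) = (3111/17708)*(-1/35064) + 43215/14897 = -1037/206971104 + 43215/14897 = 8944240811171/3083248536288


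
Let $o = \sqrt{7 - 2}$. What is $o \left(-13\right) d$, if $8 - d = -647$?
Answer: $- 8515 \sqrt{5} \approx -19040.0$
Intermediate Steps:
$o = \sqrt{5} \approx 2.2361$
$d = 655$ ($d = 8 - -647 = 8 + 647 = 655$)
$o \left(-13\right) d = \sqrt{5} \left(-13\right) 655 = - 13 \sqrt{5} \cdot 655 = - 8515 \sqrt{5}$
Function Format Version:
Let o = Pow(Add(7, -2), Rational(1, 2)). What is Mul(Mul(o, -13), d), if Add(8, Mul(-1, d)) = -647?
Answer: Mul(-8515, Pow(5, Rational(1, 2))) ≈ -19040.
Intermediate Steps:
o = Pow(5, Rational(1, 2)) ≈ 2.2361
d = 655 (d = Add(8, Mul(-1, -647)) = Add(8, 647) = 655)
Mul(Mul(o, -13), d) = Mul(Mul(Pow(5, Rational(1, 2)), -13), 655) = Mul(Mul(-13, Pow(5, Rational(1, 2))), 655) = Mul(-8515, Pow(5, Rational(1, 2)))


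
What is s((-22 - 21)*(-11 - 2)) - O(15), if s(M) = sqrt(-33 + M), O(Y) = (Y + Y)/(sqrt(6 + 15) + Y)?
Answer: -75/34 + sqrt(526) + 5*sqrt(21)/34 ≈ 21.403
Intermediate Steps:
O(Y) = 2*Y/(Y + sqrt(21)) (O(Y) = (2*Y)/(sqrt(21) + Y) = (2*Y)/(Y + sqrt(21)) = 2*Y/(Y + sqrt(21)))
s((-22 - 21)*(-11 - 2)) - O(15) = sqrt(-33 + (-22 - 21)*(-11 - 2)) - 2*15/(15 + sqrt(21)) = sqrt(-33 - 43*(-13)) - 30/(15 + sqrt(21)) = sqrt(-33 + 559) - 30/(15 + sqrt(21)) = sqrt(526) - 30/(15 + sqrt(21))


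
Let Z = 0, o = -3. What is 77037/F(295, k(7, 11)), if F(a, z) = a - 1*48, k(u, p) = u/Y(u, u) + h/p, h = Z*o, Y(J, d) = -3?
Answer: 77037/247 ≈ 311.89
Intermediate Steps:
h = 0 (h = 0*(-3) = 0)
k(u, p) = -u/3 (k(u, p) = u/(-3) + 0/p = u*(-1/3) + 0 = -u/3 + 0 = -u/3)
F(a, z) = -48 + a (F(a, z) = a - 48 = -48 + a)
77037/F(295, k(7, 11)) = 77037/(-48 + 295) = 77037/247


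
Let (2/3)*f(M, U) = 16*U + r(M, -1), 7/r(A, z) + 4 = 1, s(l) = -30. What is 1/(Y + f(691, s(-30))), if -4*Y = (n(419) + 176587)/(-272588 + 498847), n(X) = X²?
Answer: -452518/327572847 ≈ -0.0013814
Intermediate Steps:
Y = -88037/226259 (Y = -(419² + 176587)/(4*(-272588 + 498847)) = -(175561 + 176587)/(4*226259) = -88037/226259 ≈ -0.38910)
r(A, z) = -7/3 (r(A, z) = 7/(-4 + 1) = 7/(-3) = 7*(-⅓) = -7/3)
f(M, U) = -7/2 + 24*U (f(M, U) = 3*(16*U - 7/3)/2 = 3*(-7/3 + 16*U)/2 = -7/2 + 24*U)
1/(Y + f(691, s(-30))) = 1/(-88037/226259 + (-7/2 + 24*(-30))) = 1/(-88037/226259 + (-7/2 - 720)) = 1/(-88037/226259 - 1447/2) = 1/(-327572847/452518) = -452518/327572847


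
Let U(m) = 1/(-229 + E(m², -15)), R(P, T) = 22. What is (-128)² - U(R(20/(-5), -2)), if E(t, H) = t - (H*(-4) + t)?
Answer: 4734977/289 ≈ 16384.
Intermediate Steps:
E(t, H) = 4*H (E(t, H) = t - (-4*H + t) = t - (t - 4*H) = t + (-t + 4*H) = 4*H)
U(m) = -1/289 (U(m) = 1/(-229 + 4*(-15)) = 1/(-229 - 60) = 1/(-289) = -1/289)
(-128)² - U(R(20/(-5), -2)) = (-128)² - 1*(-1/289) = 16384 + 1/289 = 4734977/289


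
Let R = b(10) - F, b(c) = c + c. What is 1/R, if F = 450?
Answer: -1/430 ≈ -0.0023256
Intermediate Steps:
b(c) = 2*c
R = -430 (R = 2*10 - 1*450 = 20 - 450 = -430)
1/R = 1/(-430) = -1/430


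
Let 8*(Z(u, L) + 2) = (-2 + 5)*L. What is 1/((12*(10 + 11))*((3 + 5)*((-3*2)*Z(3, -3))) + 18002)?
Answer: 1/55802 ≈ 1.7921e-5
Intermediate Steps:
Z(u, L) = -2 + 3*L/8 (Z(u, L) = -2 + ((-2 + 5)*L)/8 = -2 + (3*L)/8 = -2 + 3*L/8)
1/((12*(10 + 11))*((3 + 5)*((-3*2)*Z(3, -3))) + 18002) = 1/((12*(10 + 11))*((3 + 5)*((-3*2)*(-2 + (3/8)*(-3)))) + 18002) = 1/((12*21)*(8*(-6*(-2 - 9/8))) + 18002) = 1/(252*(8*(-6*(-25/8))) + 18002) = 1/(252*(8*(75/4)) + 18002) = 1/(252*150 + 18002) = 1/(37800 + 18002) = 1/55802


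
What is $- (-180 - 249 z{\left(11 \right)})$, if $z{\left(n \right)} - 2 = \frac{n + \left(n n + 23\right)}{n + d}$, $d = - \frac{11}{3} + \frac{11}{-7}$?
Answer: $\frac{892533}{121} \approx 7376.3$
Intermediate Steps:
$d = - \frac{110}{21}$ ($d = \left(-11\right) \frac{1}{3} + 11 \left(- \frac{1}{7}\right) = - \frac{11}{3} - \frac{11}{7} = - \frac{110}{21} \approx -5.2381$)
$z{\left(n \right)} = 2 + \frac{23 + n + n^{2}}{- \frac{110}{21} + n}$ ($z{\left(n \right)} = 2 + \frac{n + \left(n n + 23\right)}{n - \frac{110}{21}} = 2 + \frac{n + \left(n^{2} + 23\right)}{- \frac{110}{21} + n} = 2 + \frac{n + \left(23 + n^{2}\right)}{- \frac{110}{21} + n} = 2 + \frac{23 + n + n^{2}}{- \frac{110}{21} + n}$)
$- (-180 - 249 z{\left(11 \right)}) = - (-180 - 249 \frac{263 + 21 \cdot 11^{2} + 63 \cdot 11}{-110 + 21 \cdot 11}) = - (-180 - 249 \frac{263 + 21 \cdot 121 + 693}{-110 + 231}) = - (-180 - 249 \frac{263 + 2541 + 693}{121}) = - (-180 - 249 \cdot \frac{1}{121} \cdot 3497) = - (-180 - \frac{870753}{121}) = \left(-1\right) \left(- \frac{892533}{121}\right) = \frac{892533}{121}$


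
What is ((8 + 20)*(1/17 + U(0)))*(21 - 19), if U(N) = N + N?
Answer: 56/17 ≈ 3.2941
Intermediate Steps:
U(N) = 2*N
((8 + 20)*(1/17 + U(0)))*(21 - 19) = ((8 + 20)*(1/17 + 2*0))*(21 - 19) = (28*(1/17 + 0))*2 = (28*(1/17))*2 = (28/17)*2 = 56/17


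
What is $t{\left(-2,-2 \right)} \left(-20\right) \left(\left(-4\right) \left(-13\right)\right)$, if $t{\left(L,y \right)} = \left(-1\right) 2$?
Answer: $2080$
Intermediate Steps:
$t{\left(L,y \right)} = -2$
$t{\left(-2,-2 \right)} \left(-20\right) \left(\left(-4\right) \left(-13\right)\right) = \left(-2\right) \left(-20\right) \left(\left(-4\right) \left(-13\right)\right) = 40 \cdot 52 = 2080$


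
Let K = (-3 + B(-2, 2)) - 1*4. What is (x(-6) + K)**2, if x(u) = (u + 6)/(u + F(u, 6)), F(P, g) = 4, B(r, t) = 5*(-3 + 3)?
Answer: 49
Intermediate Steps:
B(r, t) = 0 (B(r, t) = 5*0 = 0)
K = -7 (K = (-3 + 0) - 1*4 = -3 - 4 = -7)
x(u) = (6 + u)/(4 + u) (x(u) = (u + 6)/(u + 4) = (6 + u)/(4 + u))
(x(-6) + K)**2 = ((6 - 6)/(4 - 6) - 7)**2 = (0/(-2) - 7)**2 = (-1/2*0 - 7)**2 = (0 - 7)**2 = (-7)**2 = 49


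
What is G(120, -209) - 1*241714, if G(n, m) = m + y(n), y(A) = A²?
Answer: -227523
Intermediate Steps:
G(n, m) = m + n²
G(120, -209) - 1*241714 = (-209 + 120²) - 1*241714 = (-209 + 14400) - 241714 = 14191 - 241714 = -227523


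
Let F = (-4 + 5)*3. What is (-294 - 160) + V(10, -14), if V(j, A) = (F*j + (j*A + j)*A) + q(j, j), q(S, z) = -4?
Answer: 1392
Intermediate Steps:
F = 3 (F = 1*3 = 3)
V(j, A) = -4 + 3*j + A*(j + A*j) (V(j, A) = (3*j + (j*A + j)*A) - 4 = (3*j + (A*j + j)*A) - 4 = (3*j + (j + A*j)*A) - 4 = (3*j + A*(j + A*j)) - 4 = -4 + 3*j + A*(j + A*j))
(-294 - 160) + V(10, -14) = (-294 - 160) + (-4 + 3*10 - 14*10 + 10*(-14)**2) = -454 + (-4 + 30 - 140 + 10*196) = -454 + (-4 + 30 - 140 + 1960) = -454 + 1846 = 1392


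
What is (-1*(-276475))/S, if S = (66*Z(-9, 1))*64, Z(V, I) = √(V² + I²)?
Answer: 276475*√82/346368 ≈ 7.2281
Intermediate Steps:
Z(V, I) = √(I² + V²)
S = 4224*√82 (S = (66*√(1² + (-9)²))*64 = (66*√(1 + 81))*64 = (66*√82)*64 = 4224*√82 ≈ 38250.)
(-1*(-276475))/S = (-1*(-276475))/((4224*√82)) = 276475*(√82/346368) = 276475*√82/346368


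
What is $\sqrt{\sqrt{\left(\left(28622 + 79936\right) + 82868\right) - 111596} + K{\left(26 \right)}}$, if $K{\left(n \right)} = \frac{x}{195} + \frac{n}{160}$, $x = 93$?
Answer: $\frac{\sqrt{1729 + 8112 \sqrt{8870}}}{52} \approx 16.828$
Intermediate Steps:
$K{\left(n \right)} = \frac{31}{65} + \frac{n}{160}$ ($K{\left(n \right)} = \frac{93}{195} + \frac{n}{160} = 93 \cdot \frac{1}{195} + n \frac{1}{160} = \frac{31}{65} + \frac{n}{160}$)
$\sqrt{\sqrt{\left(\left(28622 + 79936\right) + 82868\right) - 111596} + K{\left(26 \right)}} = \sqrt{\sqrt{\left(\left(28622 + 79936\right) + 82868\right) - 111596} + \left(\frac{31}{65} + \frac{1}{160} \cdot 26\right)} = \sqrt{\sqrt{\left(108558 + 82868\right) - 111596} + \left(\frac{31}{65} + \frac{13}{80}\right)} = \sqrt{\sqrt{191426 - 111596} + \frac{133}{208}} = \sqrt{\sqrt{79830} + \frac{133}{208}} = \sqrt{3 \sqrt{8870} + \frac{133}{208}} = \sqrt{\frac{133}{208} + 3 \sqrt{8870}}$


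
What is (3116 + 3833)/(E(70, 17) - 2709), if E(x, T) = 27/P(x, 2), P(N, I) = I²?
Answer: -27796/10809 ≈ -2.5716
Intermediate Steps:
E(x, T) = 27/4 (E(x, T) = 27/(2²) = 27/4)
(3116 + 3833)/(E(70, 17) - 2709) = (3116 + 3833)/(27/4 - 2709) = 6949/(-10809/4) = 6949*(-4/10809) = -27796/10809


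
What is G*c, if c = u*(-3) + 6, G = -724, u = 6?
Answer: 8688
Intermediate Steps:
c = -12 (c = 6*(-3) + 6 = -18 + 6 = -12)
G*c = -724*(-12) = 8688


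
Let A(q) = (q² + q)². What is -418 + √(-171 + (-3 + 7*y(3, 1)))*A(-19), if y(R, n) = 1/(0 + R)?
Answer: -418 + 38988*I*√1545 ≈ -418.0 + 1.5325e+6*I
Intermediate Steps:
A(q) = (q + q²)²
y(R, n) = 1/R
-418 + √(-171 + (-3 + 7*y(3, 1)))*A(-19) = -418 + √(-171 + (-3 + 7/3))*((-19)²*(1 - 19)²) = -418 + √(-171 + (-3 + 7*(⅓)))*(361*(-18)²) = -418 + √(-171 + (-3 + 7/3))*(361*324) = -418 + √(-171 - ⅔)*116964 = -418 + √(-515/3)*116964 = -418 + (I*√1545/3)*116964 = -418 + 38988*I*√1545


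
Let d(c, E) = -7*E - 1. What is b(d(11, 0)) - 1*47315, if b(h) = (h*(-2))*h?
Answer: -47317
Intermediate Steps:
d(c, E) = -1 - 7*E
b(h) = -2*h² (b(h) = (-2*h)*h = -2*h²)
b(d(11, 0)) - 1*47315 = -2*(-1 - 7*0)² - 1*47315 = -2*(-1 + 0)² - 47315 = -2*(-1)² - 47315 = -2*1 - 47315 = -2 - 47315 = -47317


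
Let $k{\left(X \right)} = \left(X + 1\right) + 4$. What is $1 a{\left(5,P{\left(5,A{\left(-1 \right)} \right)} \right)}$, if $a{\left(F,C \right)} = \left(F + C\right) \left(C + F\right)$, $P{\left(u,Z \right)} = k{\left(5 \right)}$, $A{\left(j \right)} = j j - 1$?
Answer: $225$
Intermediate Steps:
$k{\left(X \right)} = 5 + X$ ($k{\left(X \right)} = \left(1 + X\right) + 4 = 5 + X$)
$A{\left(j \right)} = -1 + j^{2}$ ($A{\left(j \right)} = j^{2} - 1 = -1 + j^{2}$)
$P{\left(u,Z \right)} = 10$ ($P{\left(u,Z \right)} = 5 + 5 = 10$)
$a{\left(F,C \right)} = \left(C + F\right)^{2}$ ($a{\left(F,C \right)} = \left(C + F\right) \left(C + F\right) = \left(C + F\right)^{2}$)
$1 a{\left(5,P{\left(5,A{\left(-1 \right)} \right)} \right)} = 1 \left(10 + 5\right)^{2} = 1 \cdot 15^{2} = 1 \cdot 225 = 225$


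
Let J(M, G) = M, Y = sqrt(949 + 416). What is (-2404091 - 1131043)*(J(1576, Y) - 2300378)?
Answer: 8126573109468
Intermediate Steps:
Y = sqrt(1365) ≈ 36.946
(-2404091 - 1131043)*(J(1576, Y) - 2300378) = (-2404091 - 1131043)*(1576 - 2300378) = -3535134*(-2298802) = 8126573109468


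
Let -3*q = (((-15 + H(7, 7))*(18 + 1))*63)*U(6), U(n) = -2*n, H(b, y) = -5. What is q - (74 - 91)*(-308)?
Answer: -100996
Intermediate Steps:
q = -95760 (q = -((-15 - 5)*(18 + 1))*63*(-2*6)/3 = --20*19*63*(-12)/3 = -(-380*63)*(-12)/3 = -(-7980)*(-12) = -⅓*287280 = -95760)
q - (74 - 91)*(-308) = -95760 - (74 - 91)*(-308) = -95760 - (-17)*(-308) = -95760 - 1*5236 = -95760 - 5236 = -100996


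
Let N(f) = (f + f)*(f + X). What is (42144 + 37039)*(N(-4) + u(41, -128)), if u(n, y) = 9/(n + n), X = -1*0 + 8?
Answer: -207063545/82 ≈ -2.5252e+6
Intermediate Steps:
X = 8 (X = 0 + 8 = 8)
N(f) = 2*f*(8 + f) (N(f) = (f + f)*(f + 8) = (2*f)*(8 + f) = 2*f*(8 + f))
u(n, y) = 9/(2*n) (u(n, y) = 9/((2*n)) = 9*(1/(2*n)) = 9/(2*n))
(42144 + 37039)*(N(-4) + u(41, -128)) = (42144 + 37039)*(2*(-4)*(8 - 4) + (9/2)/41) = 79183*(2*(-4)*4 + (9/2)*(1/41)) = 79183*(-32 + 9/82) = 79183*(-2615/82) = -207063545/82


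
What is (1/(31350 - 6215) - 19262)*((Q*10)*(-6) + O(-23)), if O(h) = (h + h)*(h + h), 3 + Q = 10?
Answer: -821119025824/25135 ≈ -3.2668e+7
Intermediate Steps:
Q = 7 (Q = -3 + 10 = 7)
O(h) = 4*h² (O(h) = (2*h)*(2*h) = 4*h²)
(1/(31350 - 6215) - 19262)*((Q*10)*(-6) + O(-23)) = (1/(31350 - 6215) - 19262)*((7*10)*(-6) + 4*(-23)²) = (1/25135 - 19262)*(70*(-6) + 4*529) = (1/25135 - 19262)*(-420 + 2116) = -484150369/25135*1696 = -821119025824/25135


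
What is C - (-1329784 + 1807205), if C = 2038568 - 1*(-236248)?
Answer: 1797395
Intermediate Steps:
C = 2274816 (C = 2038568 + 236248 = 2274816)
C - (-1329784 + 1807205) = 2274816 - (-1329784 + 1807205) = 2274816 - 1*477421 = 2274816 - 477421 = 1797395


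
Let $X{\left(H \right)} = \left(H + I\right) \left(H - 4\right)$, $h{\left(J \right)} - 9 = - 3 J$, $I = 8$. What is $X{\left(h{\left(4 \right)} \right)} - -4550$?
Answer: $4515$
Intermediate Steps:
$h{\left(J \right)} = 9 - 3 J$
$X{\left(H \right)} = \left(-4 + H\right) \left(8 + H\right)$ ($X{\left(H \right)} = \left(H + 8\right) \left(H - 4\right) = \left(8 + H\right) \left(-4 + H\right) = \left(-4 + H\right) \left(8 + H\right)$)
$X{\left(h{\left(4 \right)} \right)} - -4550 = \left(-32 + \left(9 - 12\right)^{2} + 4 \left(9 - 12\right)\right) - -4550 = \left(-32 + \left(9 - 12\right)^{2} + 4 \left(9 - 12\right)\right) + 4550 = \left(-32 + \left(-3\right)^{2} + 4 \left(-3\right)\right) + 4550 = \left(-32 + 9 - 12\right) + 4550 = -35 + 4550 = 4515$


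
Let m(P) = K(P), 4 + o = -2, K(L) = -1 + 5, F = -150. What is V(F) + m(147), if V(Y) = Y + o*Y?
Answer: 754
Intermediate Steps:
K(L) = 4
o = -6 (o = -4 - 2 = -6)
m(P) = 4
V(Y) = -5*Y (V(Y) = Y - 6*Y = -5*Y)
V(F) + m(147) = -5*(-150) + 4 = 750 + 4 = 754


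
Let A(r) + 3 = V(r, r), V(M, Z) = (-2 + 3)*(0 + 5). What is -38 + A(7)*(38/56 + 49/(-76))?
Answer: -5045/133 ≈ -37.932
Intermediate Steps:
V(M, Z) = 5 (V(M, Z) = 1*5 = 5)
A(r) = 2 (A(r) = -3 + 5 = 2)
-38 + A(7)*(38/56 + 49/(-76)) = -38 + 2*(38/56 + 49/(-76)) = -38 + 2*(38*(1/56) + 49*(-1/76)) = -38 + 2*(19/28 - 49/76) = -38 + 2*(9/266) = -38 + 9/133 = -5045/133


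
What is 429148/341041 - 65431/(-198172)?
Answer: 107359771127/67584777052 ≈ 1.5885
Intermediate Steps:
429148/341041 - 65431/(-198172) = 429148*(1/341041) - 65431*(-1/198172) = 429148/341041 + 65431/198172 = 107359771127/67584777052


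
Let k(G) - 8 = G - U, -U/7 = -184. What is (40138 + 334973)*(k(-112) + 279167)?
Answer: 104196458025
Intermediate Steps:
U = 1288 (U = -7*(-184) = 1288)
k(G) = -1280 + G (k(G) = 8 + (G - 1*1288) = 8 + (G - 1288) = 8 + (-1288 + G) = -1280 + G)
(40138 + 334973)*(k(-112) + 279167) = (40138 + 334973)*((-1280 - 112) + 279167) = 375111*(-1392 + 279167) = 375111*277775 = 104196458025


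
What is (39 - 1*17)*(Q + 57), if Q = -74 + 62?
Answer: 990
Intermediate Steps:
Q = -12
(39 - 1*17)*(Q + 57) = (39 - 1*17)*(-12 + 57) = (39 - 17)*45 = 22*45 = 990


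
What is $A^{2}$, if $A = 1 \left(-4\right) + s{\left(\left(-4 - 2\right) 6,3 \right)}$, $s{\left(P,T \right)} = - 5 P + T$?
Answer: $32041$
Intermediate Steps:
$s{\left(P,T \right)} = T - 5 P$
$A = 179$ ($A = 1 \left(-4\right) - \left(-3 + 5 \left(-4 - 2\right) 6\right) = -4 - \left(-3 + 5 \left(\left(-6\right) 6\right)\right) = -4 + \left(3 - -180\right) = -4 + \left(3 + 180\right) = -4 + 183 = 179$)
$A^{2} = 179^{2} = 32041$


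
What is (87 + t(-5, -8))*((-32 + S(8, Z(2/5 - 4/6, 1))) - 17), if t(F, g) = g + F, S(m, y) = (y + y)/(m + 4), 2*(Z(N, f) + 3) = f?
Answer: -21941/6 ≈ -3656.8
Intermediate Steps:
Z(N, f) = -3 + f/2
S(m, y) = 2*y/(4 + m) (S(m, y) = (2*y)/(4 + m) = 2*y/(4 + m))
t(F, g) = F + g
(87 + t(-5, -8))*((-32 + S(8, Z(2/5 - 4/6, 1))) - 17) = (87 + (-5 - 8))*((-32 + 2*(-3 + (1/2)*1)/(4 + 8)) - 17) = (87 - 13)*((-32 + 2*(-3 + 1/2)/12) - 17) = 74*((-32 + 2*(-5/2)*(1/12)) - 17) = 74*((-32 - 5/12) - 17) = 74*(-389/12 - 17) = 74*(-593/12) = -21941/6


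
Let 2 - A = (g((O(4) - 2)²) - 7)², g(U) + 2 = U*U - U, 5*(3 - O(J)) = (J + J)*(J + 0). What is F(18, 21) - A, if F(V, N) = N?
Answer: 257656045156/390625 ≈ 6.5960e+5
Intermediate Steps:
O(J) = 3 - 2*J²/5 (O(J) = 3 - (J + J)*(J + 0)/5 = 3 - 2*J*J/5 = 3 - 2*J²/5)
g(U) = -2 + U² - U (g(U) = -2 + (U*U - U) = -2 + (U² - U) = -2 + U² - U)
A = -257647842031/390625 (A = 2 - ((-2 + (((3 - ⅖*4²) - 2)²)² - ((3 - ⅖*4²) - 2)²) - 7)² = 2 - ((-2 + (((3 - ⅖*16) - 2)²)² - ((3 - ⅖*16) - 2)²) - 7)² = 2 - ((-2 + (((3 - 32/5) - 2)²)² - ((3 - 32/5) - 2)²) - 7)² = 2 - ((-2 + ((-17/5 - 2)²)² - (-17/5 - 2)²) - 7)² = 2 - ((-2 + ((-27/5)²)² - (-27/5)²) - 7)² = 2 - ((-2 + (729/25)² - 1*729/25) - 7)² = 2 - ((-2 + 531441/625 - 729/25) - 7)² = 2 - (511966/625 - 7)² = 2 - (507591/625)² = 2 - 1*257648623281/390625 = 2 - 257648623281/390625 = -257647842031/390625 ≈ -6.5958e+5)
F(18, 21) - A = 21 - 1*(-257647842031/390625) = 21 + 257647842031/390625 = 257656045156/390625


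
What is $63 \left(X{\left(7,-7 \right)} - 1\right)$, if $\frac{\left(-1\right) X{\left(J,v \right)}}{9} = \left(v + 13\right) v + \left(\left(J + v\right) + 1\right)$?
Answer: $23184$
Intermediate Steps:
$X{\left(J,v \right)} = -9 - 9 J - 9 v - 9 v \left(13 + v\right)$ ($X{\left(J,v \right)} = - 9 \left(\left(v + 13\right) v + \left(\left(J + v\right) + 1\right)\right) = - 9 \left(\left(13 + v\right) v + \left(1 + J + v\right)\right) = - 9 \left(v \left(13 + v\right) + \left(1 + J + v\right)\right) = - 9 \left(1 + J + v + v \left(13 + v\right)\right) = -9 - 9 J - 9 v - 9 v \left(13 + v\right)$)
$63 \left(X{\left(7,-7 \right)} - 1\right) = 63 \left(\left(-9 - -882 - 63 - 9 \left(-7\right)^{2}\right) - 1\right) = 63 \left(\left(-9 + 882 - 63 - 441\right) - 1\right) = 63 \left(369 - 1\right) = 63 \cdot 368 = 23184$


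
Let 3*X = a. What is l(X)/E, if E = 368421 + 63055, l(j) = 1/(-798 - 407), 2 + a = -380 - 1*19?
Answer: -1/519928580 ≈ -1.9233e-9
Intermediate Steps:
a = -401 (a = -2 + (-380 - 1*19) = -2 + (-380 - 19) = -2 - 399 = -401)
X = -401/3 (X = (⅓)*(-401) = -401/3 ≈ -133.67)
l(j) = -1/1205 (l(j) = 1/(-1205) = -1/1205)
E = 431476
l(X)/E = -1/1205/431476 = -1/1205*1/431476 = -1/519928580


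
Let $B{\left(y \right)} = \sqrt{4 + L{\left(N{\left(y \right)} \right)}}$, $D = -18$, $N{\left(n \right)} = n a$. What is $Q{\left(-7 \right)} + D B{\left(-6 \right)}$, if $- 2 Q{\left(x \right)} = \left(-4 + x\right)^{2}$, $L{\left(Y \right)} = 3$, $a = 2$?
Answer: $- \frac{121}{2} - 18 \sqrt{7} \approx -108.12$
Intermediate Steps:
$N{\left(n \right)} = 2 n$ ($N{\left(n \right)} = n 2 = 2 n$)
$Q{\left(x \right)} = - \frac{\left(-4 + x\right)^{2}}{2}$
$B{\left(y \right)} = \sqrt{7}$ ($B{\left(y \right)} = \sqrt{4 + 3} = \sqrt{7}$)
$Q{\left(-7 \right)} + D B{\left(-6 \right)} = - \frac{\left(-4 - 7\right)^{2}}{2} - 18 \sqrt{7} = - \frac{\left(-11\right)^{2}}{2} - 18 \sqrt{7} = \left(- \frac{1}{2}\right) 121 - 18 \sqrt{7} = - \frac{121}{2} - 18 \sqrt{7}$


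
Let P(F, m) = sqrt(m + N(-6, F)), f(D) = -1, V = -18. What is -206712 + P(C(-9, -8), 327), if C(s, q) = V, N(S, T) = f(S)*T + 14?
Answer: -206712 + sqrt(359) ≈ -2.0669e+5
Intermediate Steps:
N(S, T) = 14 - T (N(S, T) = -T + 14 = 14 - T)
C(s, q) = -18
P(F, m) = sqrt(14 + m - F) (P(F, m) = sqrt(m + (14 - F)) = sqrt(14 + m - F))
-206712 + P(C(-9, -8), 327) = -206712 + sqrt(14 + 327 - 1*(-18)) = -206712 + sqrt(14 + 327 + 18) = -206712 + sqrt(359)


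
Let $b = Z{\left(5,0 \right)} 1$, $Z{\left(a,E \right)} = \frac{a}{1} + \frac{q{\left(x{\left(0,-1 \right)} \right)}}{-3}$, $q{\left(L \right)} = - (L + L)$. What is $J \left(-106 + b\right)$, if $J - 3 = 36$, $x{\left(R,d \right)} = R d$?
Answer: $-3939$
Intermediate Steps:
$q{\left(L \right)} = - 2 L$
$Z{\left(a,E \right)} = a$ ($Z{\left(a,E \right)} = \frac{a}{1} + \frac{\left(-2\right) 0 \left(-1\right)}{-3} = a 1 + \left(-2\right) 0 \left(- \frac{1}{3}\right) = a + 0 \left(- \frac{1}{3}\right) = a + 0 = a$)
$J = 39$ ($J = 3 + 36 = 39$)
$b = 5$ ($b = 5 \cdot 1 = 5$)
$J \left(-106 + b\right) = 39 \left(-106 + 5\right) = 39 \left(-101\right) = -3939$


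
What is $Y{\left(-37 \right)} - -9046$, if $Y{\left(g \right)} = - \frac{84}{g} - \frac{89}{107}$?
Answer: $\frac{35818809}{3959} \approx 9047.4$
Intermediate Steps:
$Y{\left(g \right)} = - \frac{89}{107} - \frac{84}{g}$ ($Y{\left(g \right)} = - \frac{84}{g} - \frac{89}{107} = - \frac{89}{107} - \frac{84}{g}$)
$Y{\left(-37 \right)} - -9046 = \left(- \frac{89}{107} - \frac{84}{-37}\right) - -9046 = \left(- \frac{89}{107} - - \frac{84}{37}\right) + \left(-15321 + 24367\right) = \left(- \frac{89}{107} + \frac{84}{37}\right) + 9046 = \frac{5695}{3959} + 9046 = \frac{35818809}{3959}$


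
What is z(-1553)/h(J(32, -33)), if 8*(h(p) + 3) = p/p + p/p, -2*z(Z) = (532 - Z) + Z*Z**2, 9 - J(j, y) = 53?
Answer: -7491074584/11 ≈ -6.8101e+8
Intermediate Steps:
J(j, y) = -44 (J(j, y) = 9 - 1*53 = 9 - 53 = -44)
z(Z) = -266 + Z/2 - Z**3/2 (z(Z) = -((532 - Z) + Z*Z**2)/2 = -((532 - Z) + Z**3)/2 = -(532 + Z**3 - Z)/2 = -266 + Z/2 - Z**3/2)
h(p) = -11/4 (h(p) = -3 + (p/p + p/p)/8 = -3 + (1 + 1)/8 = -3 + (1/8)*2 = -3 + 1/4 = -11/4)
z(-1553)/h(J(32, -33)) = (-266 + (1/2)*(-1553) - 1/2*(-1553)**3)/(-11/4) = (-266 - 1553/2 - 1/2*(-3745539377))*(-4/11) = (-266 - 1553/2 + 3745539377/2)*(-4/11) = 1872768646*(-4/11) = -7491074584/11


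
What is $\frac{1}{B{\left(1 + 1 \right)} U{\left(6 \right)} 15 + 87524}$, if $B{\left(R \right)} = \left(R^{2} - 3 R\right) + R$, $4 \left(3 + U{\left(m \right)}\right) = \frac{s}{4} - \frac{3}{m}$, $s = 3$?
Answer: $\frac{1}{87524} \approx 1.1425 \cdot 10^{-5}$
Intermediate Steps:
$U{\left(m \right)} = - \frac{45}{16} - \frac{3}{4 m}$ ($U{\left(m \right)} = -3 + \frac{\frac{3}{4} - \frac{3}{m}}{4} = -3 + \left(\frac{3}{16} - \frac{3}{4 m}\right) = - \frac{45}{16} - \frac{3}{4 m}$)
$B{\left(R \right)} = R^{2} - 2 R$
$\frac{1}{B{\left(1 + 1 \right)} U{\left(6 \right)} 15 + 87524} = \frac{1}{\left(1 + 1\right) \left(-2 + \left(1 + 1\right)\right) \frac{3 \left(-4 - 90\right)}{16 \cdot 6} \cdot 15 + 87524} = \frac{1}{2 \left(-2 + 2\right) \frac{3}{16} \cdot \frac{1}{6} \left(-4 - 90\right) 15 + 87524} = \frac{1}{2 \cdot 0 \cdot \frac{3}{16} \cdot \frac{1}{6} \left(-94\right) 15 + 87524} = \frac{1}{0 \left(- \frac{47}{16}\right) 15 + 87524} = \frac{1}{0 \cdot 15 + 87524} = \frac{1}{0 + 87524} = \frac{1}{87524}$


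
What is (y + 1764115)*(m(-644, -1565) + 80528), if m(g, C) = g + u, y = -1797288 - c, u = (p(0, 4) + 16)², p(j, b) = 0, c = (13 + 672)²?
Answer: -40262175720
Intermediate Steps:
c = 469225 (c = 685² = 469225)
u = 256 (u = (0 + 16)² = 16² = 256)
y = -2266513 (y = -1797288 - 1*469225 = -1797288 - 469225 = -2266513)
m(g, C) = 256 + g (m(g, C) = g + 256 = 256 + g)
(y + 1764115)*(m(-644, -1565) + 80528) = (-2266513 + 1764115)*((256 - 644) + 80528) = -502398*(-388 + 80528) = -502398*80140 = -40262175720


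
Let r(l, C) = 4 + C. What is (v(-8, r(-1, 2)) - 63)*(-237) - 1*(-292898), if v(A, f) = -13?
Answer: 310910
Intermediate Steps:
(v(-8, r(-1, 2)) - 63)*(-237) - 1*(-292898) = (-13 - 63)*(-237) - 1*(-292898) = -76*(-237) + 292898 = 18012 + 292898 = 310910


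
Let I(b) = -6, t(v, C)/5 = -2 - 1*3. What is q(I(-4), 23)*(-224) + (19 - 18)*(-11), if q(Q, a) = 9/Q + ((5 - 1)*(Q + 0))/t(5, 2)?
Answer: 2749/25 ≈ 109.96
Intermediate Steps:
t(v, C) = -25 (t(v, C) = 5*(-2 - 1*3) = 5*(-2 - 3) = 5*(-5) = -25)
q(Q, a) = 9/Q - 4*Q/25 (q(Q, a) = 9/Q + ((5 - 1)*(Q + 0))/(-25) = 9/Q + (4*Q)*(-1/25) = 9/Q - 4*Q/25)
q(I(-4), 23)*(-224) + (19 - 18)*(-11) = (9/(-6) - 4/25*(-6))*(-224) + (19 - 18)*(-11) = (9*(-⅙) + 24/25)*(-224) + 1*(-11) = (-3/2 + 24/25)*(-224) - 11 = -27/50*(-224) - 11 = 3024/25 - 11 = 2749/25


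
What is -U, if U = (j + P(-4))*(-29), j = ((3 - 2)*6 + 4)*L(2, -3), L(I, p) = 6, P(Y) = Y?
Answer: 1624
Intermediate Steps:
j = 60 (j = ((3 - 2)*6 + 4)*6 = (1*6 + 4)*6 = (6 + 4)*6 = 10*6 = 60)
U = -1624 (U = (60 - 4)*(-29) = 56*(-29) = -1624)
-U = -1*(-1624) = 1624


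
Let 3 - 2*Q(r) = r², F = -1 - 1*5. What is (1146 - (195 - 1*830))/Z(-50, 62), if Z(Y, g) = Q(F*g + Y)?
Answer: -3562/178081 ≈ -0.020002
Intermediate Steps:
F = -6 (F = -1 - 5 = -6)
Q(r) = 3/2 - r²/2
Z(Y, g) = 3/2 - (Y - 6*g)²/2 (Z(Y, g) = 3/2 - (-6*g + Y)²/2 = 3/2 - (Y - 6*g)²/2)
(1146 - (195 - 1*830))/Z(-50, 62) = (1146 - (195 - 1*830))/(3/2 - (-50 - 6*62)²/2) = (1146 - (195 - 830))/(3/2 - (-50 - 372)²/2) = (1146 - 1*(-635))/(3/2 - ½*(-422)²) = (1146 + 635)/(3/2 - ½*178084) = 1781/(3/2 - 89042) = 1781/(-178081/2) = 1781*(-2/178081) = -3562/178081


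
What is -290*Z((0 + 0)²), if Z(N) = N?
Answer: 0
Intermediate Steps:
-290*Z((0 + 0)²) = -290*(0 + 0)² = -290*0² = -290*0 = 0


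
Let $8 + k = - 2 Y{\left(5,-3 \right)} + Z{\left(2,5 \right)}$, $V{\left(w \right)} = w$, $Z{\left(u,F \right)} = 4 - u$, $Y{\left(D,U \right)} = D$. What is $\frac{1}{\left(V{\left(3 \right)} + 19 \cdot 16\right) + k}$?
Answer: $\frac{1}{291} \approx 0.0034364$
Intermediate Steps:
$k = -16$ ($k = -8 + \left(\left(-2\right) 5 + \left(4 - 2\right)\right) = -8 + \left(-10 + \left(4 - 2\right)\right) = -8 + \left(-10 + 2\right) = -8 - 8 = -16$)
$\frac{1}{\left(V{\left(3 \right)} + 19 \cdot 16\right) + k} = \frac{1}{\left(3 + 19 \cdot 16\right) - 16} = \frac{1}{\left(3 + 304\right) - 16} = \frac{1}{307 - 16} = \frac{1}{291}$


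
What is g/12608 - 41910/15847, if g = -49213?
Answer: -1308279691/199798976 ≈ -6.5480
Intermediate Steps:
g/12608 - 41910/15847 = -49213/12608 - 41910/15847 = -1308279691/199798976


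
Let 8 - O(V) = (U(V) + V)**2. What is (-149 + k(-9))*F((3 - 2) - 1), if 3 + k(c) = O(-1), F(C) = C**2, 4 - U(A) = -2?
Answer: 0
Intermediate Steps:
U(A) = 6 (U(A) = 4 - 1*(-2) = 4 + 2 = 6)
O(V) = 8 - (6 + V)**2
k(c) = -20 (k(c) = -3 + (8 - (6 - 1)**2) = -3 + (8 - 1*5**2) = -3 + (8 - 1*25) = -3 + (8 - 25) = -3 - 17 = -20)
(-149 + k(-9))*F((3 - 2) - 1) = (-149 - 20)*((3 - 2) - 1)**2 = -169*(1 - 1)**2 = -169*0**2 = -169*0 = 0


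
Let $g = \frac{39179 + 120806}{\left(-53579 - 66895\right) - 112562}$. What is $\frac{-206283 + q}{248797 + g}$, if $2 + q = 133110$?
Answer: $- \frac{17052409300}{57978497707} \approx -0.29412$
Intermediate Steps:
$g = - \frac{159985}{233036}$ ($g = \frac{159985}{\left(-53579 - 66895\right) - 112562} = \frac{159985}{-120474 - 112562} = \frac{159985}{-233036} = 159985 \left(- \frac{1}{233036}\right) = - \frac{159985}{233036} \approx -0.68652$)
$q = 133108$ ($q = -2 + 133110 = 133108$)
$\frac{-206283 + q}{248797 + g} = \frac{-206283 + 133108}{248797 - \frac{159985}{233036}} = - \frac{73175}{\frac{57978497707}{233036}} = \left(-73175\right) \frac{233036}{57978497707} = - \frac{17052409300}{57978497707}$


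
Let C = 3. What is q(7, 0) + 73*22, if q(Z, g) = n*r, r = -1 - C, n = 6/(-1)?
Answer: 1630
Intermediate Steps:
n = -6 (n = -1*6 = -6)
r = -4 (r = -1 - 1*3 = -1 - 3 = -4)
q(Z, g) = 24 (q(Z, g) = -6*(-4) = 24)
q(7, 0) + 73*22 = 24 + 73*22 = 24 + 1606 = 1630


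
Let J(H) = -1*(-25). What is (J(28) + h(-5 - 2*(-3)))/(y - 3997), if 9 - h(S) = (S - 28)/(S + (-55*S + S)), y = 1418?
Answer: -1775/136687 ≈ -0.012986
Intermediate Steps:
J(H) = 25
h(S) = 9 + (-28 + S)/(53*S) (h(S) = 9 - (S - 28)/(S + (-55*S + S)) = 9 - (-28 + S)/(S - 54*S) = 9 - (-28 + S)/((-53*S)) = 9 - (-28 + S)*(-1/(53*S)) = 9 - (-1)*(-28 + S)/(53*S) = 9 + (-28 + S)/(53*S))
(J(28) + h(-5 - 2*(-3)))/(y - 3997) = (25 + 2*(-14 + 239*(-5 - 2*(-3)))/(53*(-5 - 2*(-3))))/(1418 - 3997) = (25 + 2*(-14 + 239*(-5 + 6))/(53*(-5 + 6)))/(-2579) = (25 + (2/53)*(-14 + 239*1)/1)*(-1/2579) = (25 + (2/53)*1*(-14 + 239))*(-1/2579) = (25 + (2/53)*1*225)*(-1/2579) = (25 + 450/53)*(-1/2579) = (1775/53)*(-1/2579) = -1775/136687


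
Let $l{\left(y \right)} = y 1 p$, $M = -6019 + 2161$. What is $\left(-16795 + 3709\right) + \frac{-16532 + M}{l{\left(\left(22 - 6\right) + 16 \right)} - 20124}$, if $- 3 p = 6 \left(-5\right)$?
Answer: $- \frac{129567377}{9902} \approx -13085.0$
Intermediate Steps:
$p = 10$ ($p = - \frac{6 \left(-5\right)}{3} = \left(- \frac{1}{3}\right) \left(-30\right) = 10$)
$M = -3858$
$l{\left(y \right)} = 10 y$ ($l{\left(y \right)} = y 1 \cdot 10 = y 10 = 10 y$)
$\left(-16795 + 3709\right) + \frac{-16532 + M}{l{\left(\left(22 - 6\right) + 16 \right)} - 20124} = \left(-16795 + 3709\right) + \frac{-16532 - 3858}{10 \left(\left(22 - 6\right) + 16\right) - 20124} = -13086 - \frac{20390}{10 \left(16 + 16\right) - 20124} = -13086 - \frac{20390}{10 \cdot 32 - 20124} = -13086 - \frac{20390}{320 - 20124} = -13086 - \frac{20390}{-19804} = -13086 - - \frac{10195}{9902} = -13086 + \frac{10195}{9902} = - \frac{129567377}{9902}$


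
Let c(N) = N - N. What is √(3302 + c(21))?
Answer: √3302 ≈ 57.463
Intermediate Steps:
c(N) = 0
√(3302 + c(21)) = √(3302 + 0) = √3302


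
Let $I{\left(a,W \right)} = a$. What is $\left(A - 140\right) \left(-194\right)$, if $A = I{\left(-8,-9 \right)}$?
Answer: $28712$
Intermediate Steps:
$A = -8$
$\left(A - 140\right) \left(-194\right) = \left(-8 - 140\right) \left(-194\right) = \left(-148\right) \left(-194\right) = 28712$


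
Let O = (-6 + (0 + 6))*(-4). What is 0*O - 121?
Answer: -121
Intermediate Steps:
O = 0 (O = (-6 + 6)*(-4) = 0*(-4) = 0)
0*O - 121 = 0*0 - 121 = 0 - 121 = -121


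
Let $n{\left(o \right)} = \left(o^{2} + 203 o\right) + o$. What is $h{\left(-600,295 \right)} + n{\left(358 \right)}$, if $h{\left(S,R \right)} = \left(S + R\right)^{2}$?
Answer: $294221$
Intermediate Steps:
$n{\left(o \right)} = o^{2} + 204 o$
$h{\left(S,R \right)} = \left(R + S\right)^{2}$
$h{\left(-600,295 \right)} + n{\left(358 \right)} = \left(295 - 600\right)^{2} + 358 \left(204 + 358\right) = \left(-305\right)^{2} + 358 \cdot 562 = 93025 + 201196 = 294221$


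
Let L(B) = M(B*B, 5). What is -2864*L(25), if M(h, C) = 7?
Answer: -20048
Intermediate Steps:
L(B) = 7
-2864*L(25) = -2864*7 = -20048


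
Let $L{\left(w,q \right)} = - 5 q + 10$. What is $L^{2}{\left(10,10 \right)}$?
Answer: $1600$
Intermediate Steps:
$L{\left(w,q \right)} = 10 - 5 q$
$L^{2}{\left(10,10 \right)} = \left(10 - 50\right)^{2} = \left(-40\right)^{2} = 1600$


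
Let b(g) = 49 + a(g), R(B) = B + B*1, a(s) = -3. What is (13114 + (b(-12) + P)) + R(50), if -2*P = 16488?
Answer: 5016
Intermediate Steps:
P = -8244 (P = -½*16488 = -8244)
R(B) = 2*B (R(B) = B + B = 2*B)
b(g) = 46 (b(g) = 49 - 3 = 46)
(13114 + (b(-12) + P)) + R(50) = (13114 + (46 - 8244)) + 2*50 = (13114 - 8198) + 100 = 4916 + 100 = 5016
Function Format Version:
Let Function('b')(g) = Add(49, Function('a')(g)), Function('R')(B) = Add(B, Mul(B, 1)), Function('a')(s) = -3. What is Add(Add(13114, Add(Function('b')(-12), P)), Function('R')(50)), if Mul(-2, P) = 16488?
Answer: 5016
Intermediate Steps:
P = -8244 (P = Mul(Rational(-1, 2), 16488) = -8244)
Function('R')(B) = Mul(2, B) (Function('R')(B) = Add(B, B) = Mul(2, B))
Function('b')(g) = 46 (Function('b')(g) = Add(49, -3) = 46)
Add(Add(13114, Add(Function('b')(-12), P)), Function('R')(50)) = Add(Add(13114, Add(46, -8244)), Mul(2, 50)) = Add(Add(13114, -8198), 100) = Add(4916, 100) = 5016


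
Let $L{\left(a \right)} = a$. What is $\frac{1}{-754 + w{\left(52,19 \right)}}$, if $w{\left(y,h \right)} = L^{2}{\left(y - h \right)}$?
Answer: $\frac{1}{335} \approx 0.0029851$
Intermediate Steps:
$w{\left(y,h \right)} = \left(y - h\right)^{2}$
$\frac{1}{-754 + w{\left(52,19 \right)}} = \frac{1}{-754 + \left(19 - 52\right)^{2}} = \frac{1}{-754 + \left(-33\right)^{2}} = \frac{1}{-754 + 1089} = \frac{1}{335}$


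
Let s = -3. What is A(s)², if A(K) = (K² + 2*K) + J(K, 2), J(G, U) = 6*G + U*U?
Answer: 121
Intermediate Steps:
J(G, U) = U² + 6*G (J(G, U) = 6*G + U² = U² + 6*G)
A(K) = 4 + K² + 8*K (A(K) = (K² + 2*K) + (2² + 6*K) = (K² + 2*K) + (4 + 6*K) = 4 + K² + 8*K)
A(s)² = (4 + (-3)² + 8*(-3))² = (4 + 9 - 24)² = (-11)² = 121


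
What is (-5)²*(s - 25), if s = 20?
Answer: -125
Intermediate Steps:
(-5)²*(s - 25) = (-5)²*(20 - 25) = 25*(-5) = -125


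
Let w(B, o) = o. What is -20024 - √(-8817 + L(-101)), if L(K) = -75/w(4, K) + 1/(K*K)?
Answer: -20024 - I*√89934641/101 ≈ -20024.0 - 93.895*I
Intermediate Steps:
L(K) = K⁻² - 75/K (L(K) = -75/K + 1/(K*K) = -75/K + K⁻² = K⁻² - 75/K)
-20024 - √(-8817 + L(-101)) = -20024 - √(-8817 + (1 - 75*(-101))/(-101)²) = -20024 - √(-8817 + (1 + 7575)/10201) = -20024 - √(-8817 + (1/10201)*7576) = -20024 - √(-8817 + 7576/10201) = -20024 - √(-89934641/10201) = -20024 - I*√89934641/101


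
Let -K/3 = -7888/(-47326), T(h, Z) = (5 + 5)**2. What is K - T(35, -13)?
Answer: -2378132/23663 ≈ -100.50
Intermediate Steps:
T(h, Z) = 100 (T(h, Z) = 10**2 = 100)
K = -11832/23663 (K = -(-23664)/(-47326) = -(-23664)*(-1)/47326 = -3*3944/23663 = -11832/23663 ≈ -0.50002)
K - T(35, -13) = -11832/23663 - 1*100 = -11832/23663 - 100 = -2378132/23663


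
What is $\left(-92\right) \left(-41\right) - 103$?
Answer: $3669$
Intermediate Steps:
$\left(-92\right) \left(-41\right) - 103 = 3772 - 103 = 3669$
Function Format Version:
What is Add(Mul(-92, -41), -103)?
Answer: 3669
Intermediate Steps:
Add(Mul(-92, -41), -103) = Add(3772, -103) = 3669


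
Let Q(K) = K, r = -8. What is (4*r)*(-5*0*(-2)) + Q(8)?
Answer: 8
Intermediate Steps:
(4*r)*(-5*0*(-2)) + Q(8) = (4*(-8))*(-5*0*(-2)) + 8 = -0*(-2) + 8 = -32*0 + 8 = 0 + 8 = 8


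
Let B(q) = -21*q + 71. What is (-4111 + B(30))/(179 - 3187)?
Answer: 2335/1504 ≈ 1.5525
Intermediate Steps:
B(q) = 71 - 21*q
(-4111 + B(30))/(179 - 3187) = (-4111 + (71 - 21*30))/(179 - 3187) = (-4111 + (71 - 630))/(-3008) = (-4111 - 559)*(-1/3008) = -4670*(-1/3008) = 2335/1504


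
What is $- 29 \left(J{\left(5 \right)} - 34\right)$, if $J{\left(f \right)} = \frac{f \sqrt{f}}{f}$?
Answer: $986 - 29 \sqrt{5} \approx 921.15$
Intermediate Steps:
$J{\left(f \right)} = \sqrt{f}$ ($J{\left(f \right)} = \frac{f^{\frac{3}{2}}}{f} = \sqrt{f}$)
$- 29 \left(J{\left(5 \right)} - 34\right) = - 29 \left(\sqrt{5} - 34\right) = - 29 \left(-34 + \sqrt{5}\right) = 986 - 29 \sqrt{5}$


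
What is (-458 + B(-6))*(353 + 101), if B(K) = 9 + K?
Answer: -206570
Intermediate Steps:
(-458 + B(-6))*(353 + 101) = (-458 + (9 - 6))*(353 + 101) = (-458 + 3)*454 = -455*454 = -206570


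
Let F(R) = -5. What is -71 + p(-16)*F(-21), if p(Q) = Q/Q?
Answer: -76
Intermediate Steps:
p(Q) = 1
-71 + p(-16)*F(-21) = -71 + 1*(-5) = -71 - 5 = -76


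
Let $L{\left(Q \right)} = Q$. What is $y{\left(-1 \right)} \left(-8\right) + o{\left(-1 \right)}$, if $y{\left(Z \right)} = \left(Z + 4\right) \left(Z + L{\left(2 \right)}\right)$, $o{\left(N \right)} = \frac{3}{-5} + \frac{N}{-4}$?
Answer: $- \frac{487}{20} \approx -24.35$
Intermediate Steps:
$o{\left(N \right)} = - \frac{3}{5} - \frac{N}{4}$ ($o{\left(N \right)} = 3 \left(- \frac{1}{5}\right) + N \left(- \frac{1}{4}\right) = - \frac{3}{5} - \frac{N}{4}$)
$y{\left(Z \right)} = \left(2 + Z\right) \left(4 + Z\right)$ ($y{\left(Z \right)} = \left(Z + 4\right) \left(Z + 2\right) = \left(4 + Z\right) \left(2 + Z\right) = \left(2 + Z\right) \left(4 + Z\right)$)
$y{\left(-1 \right)} \left(-8\right) + o{\left(-1 \right)} = \left(8 + \left(-1\right)^{2} + 6 \left(-1\right)\right) \left(-8\right) - \frac{7}{20} = \left(8 + 1 - 6\right) \left(-8\right) + \left(- \frac{3}{5} + \frac{1}{4}\right) = 3 \left(-8\right) - \frac{7}{20} = -24 - \frac{7}{20} = - \frac{487}{20}$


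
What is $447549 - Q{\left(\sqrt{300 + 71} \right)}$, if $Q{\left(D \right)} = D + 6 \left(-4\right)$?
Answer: $447573 - \sqrt{371} \approx 4.4755 \cdot 10^{5}$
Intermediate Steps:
$Q{\left(D \right)} = -24 + D$ ($Q{\left(D \right)} = D - 24 = -24 + D$)
$447549 - Q{\left(\sqrt{300 + 71} \right)} = 447549 - \left(-24 + \sqrt{300 + 71}\right) = 447549 - \left(-24 + \sqrt{371}\right) = 447549 + \left(24 - \sqrt{371}\right) = 447573 - \sqrt{371}$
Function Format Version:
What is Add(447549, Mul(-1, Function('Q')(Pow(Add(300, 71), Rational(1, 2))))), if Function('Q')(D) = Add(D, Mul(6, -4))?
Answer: Add(447573, Mul(-1, Pow(371, Rational(1, 2)))) ≈ 4.4755e+5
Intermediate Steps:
Function('Q')(D) = Add(-24, D) (Function('Q')(D) = Add(D, -24) = Add(-24, D))
Add(447549, Mul(-1, Function('Q')(Pow(Add(300, 71), Rational(1, 2))))) = Add(447549, Mul(-1, Add(-24, Pow(Add(300, 71), Rational(1, 2))))) = Add(447549, Mul(-1, Add(-24, Pow(371, Rational(1, 2))))) = Add(447549, Add(24, Mul(-1, Pow(371, Rational(1, 2))))) = Add(447573, Mul(-1, Pow(371, Rational(1, 2))))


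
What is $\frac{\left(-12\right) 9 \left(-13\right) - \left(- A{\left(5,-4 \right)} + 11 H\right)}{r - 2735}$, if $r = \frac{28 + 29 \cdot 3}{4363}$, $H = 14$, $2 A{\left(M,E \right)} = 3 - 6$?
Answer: $- \frac{990401}{2169580} \approx -0.45649$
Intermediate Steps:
$A{\left(M,E \right)} = - \frac{3}{2}$ ($A{\left(M,E \right)} = \frac{3 - 6}{2} = \frac{1}{2} \left(-3\right) = - \frac{3}{2}$)
$r = \frac{115}{4363}$ ($r = \left(28 + 87\right) \frac{1}{4363} = 115 \cdot \frac{1}{4363} = \frac{115}{4363} \approx 0.026358$)
$\frac{\left(-12\right) 9 \left(-13\right) - \left(- A{\left(5,-4 \right)} + 11 H\right)}{r - 2735} = \frac{\left(-12\right) 9 \left(-13\right) - \frac{311}{2}}{\frac{115}{4363} - 2735} = \frac{\left(-108\right) \left(-13\right) - \frac{311}{2}}{- \frac{11932690}{4363}} = \left(1404 - \frac{311}{2}\right) \left(- \frac{4363}{11932690}\right) = \frac{2497}{2} \left(- \frac{4363}{11932690}\right) = - \frac{990401}{2169580}$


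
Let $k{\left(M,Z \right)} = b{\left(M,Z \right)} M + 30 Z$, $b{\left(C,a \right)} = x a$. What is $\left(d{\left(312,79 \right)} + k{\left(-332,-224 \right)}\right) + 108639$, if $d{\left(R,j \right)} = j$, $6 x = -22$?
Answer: $- \frac{512054}{3} \approx -1.7068 \cdot 10^{5}$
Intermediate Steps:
$x = - \frac{11}{3}$ ($x = \frac{1}{6} \left(-22\right) = - \frac{11}{3} \approx -3.6667$)
$b{\left(C,a \right)} = - \frac{11 a}{3}$
$k{\left(M,Z \right)} = 30 Z - \frac{11 M Z}{3}$ ($k{\left(M,Z \right)} = - \frac{11 Z}{3} M + 30 Z = - \frac{11 M Z}{3} + 30 Z = 30 Z - \frac{11 M Z}{3}$)
$\left(d{\left(312,79 \right)} + k{\left(-332,-224 \right)}\right) + 108639 = \left(79 + \frac{1}{3} \left(-224\right) \left(90 - -3652\right)\right) + 108639 = \left(79 + \frac{1}{3} \left(-224\right) \left(90 + 3652\right)\right) + 108639 = \left(79 + \frac{1}{3} \left(-224\right) 3742\right) + 108639 = \left(79 - \frac{838208}{3}\right) + 108639 = - \frac{837971}{3} + 108639 = - \frac{512054}{3}$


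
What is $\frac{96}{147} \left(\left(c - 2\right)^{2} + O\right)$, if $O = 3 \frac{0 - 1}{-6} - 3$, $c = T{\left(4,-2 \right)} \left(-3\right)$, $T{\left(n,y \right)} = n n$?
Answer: $\frac{79920}{49} \approx 1631.0$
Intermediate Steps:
$T{\left(n,y \right)} = n^{2}$
$c = -48$ ($c = 4^{2} \left(-3\right) = 16 \left(-3\right) = -48$)
$O = - \frac{5}{2}$ ($O = 3 \left(\left(-1\right) \left(- \frac{1}{6}\right)\right) - 3 = 3 \cdot \frac{1}{6} - 3 = \frac{1}{2} - 3 = - \frac{5}{2} \approx -2.5$)
$\frac{96}{147} \left(\left(c - 2\right)^{2} + O\right) = \frac{96}{147} \left(\left(-48 - 2\right)^{2} - \frac{5}{2}\right) = 96 \cdot \frac{1}{147} \left(\left(-50\right)^{2} - \frac{5}{2}\right) = \frac{32 \left(2500 - \frac{5}{2}\right)}{49} = \frac{32}{49} \cdot \frac{4995}{2} = \frac{79920}{49}$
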